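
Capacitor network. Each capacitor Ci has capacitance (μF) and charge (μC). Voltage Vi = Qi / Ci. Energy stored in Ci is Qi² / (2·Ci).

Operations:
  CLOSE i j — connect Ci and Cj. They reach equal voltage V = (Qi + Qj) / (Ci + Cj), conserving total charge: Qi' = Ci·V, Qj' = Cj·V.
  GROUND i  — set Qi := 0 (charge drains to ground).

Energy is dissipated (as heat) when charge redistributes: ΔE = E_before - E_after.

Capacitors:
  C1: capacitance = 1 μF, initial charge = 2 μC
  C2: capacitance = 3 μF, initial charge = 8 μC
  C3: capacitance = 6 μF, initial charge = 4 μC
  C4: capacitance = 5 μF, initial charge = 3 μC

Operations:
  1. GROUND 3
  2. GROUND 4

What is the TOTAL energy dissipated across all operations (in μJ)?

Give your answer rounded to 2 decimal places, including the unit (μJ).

Answer: 2.23 μJ

Derivation:
Initial: C1(1μF, Q=2μC, V=2.00V), C2(3μF, Q=8μC, V=2.67V), C3(6μF, Q=4μC, V=0.67V), C4(5μF, Q=3μC, V=0.60V)
Op 1: GROUND 3: Q3=0; energy lost=1.333
Op 2: GROUND 4: Q4=0; energy lost=0.900
Total dissipated: 2.233 μJ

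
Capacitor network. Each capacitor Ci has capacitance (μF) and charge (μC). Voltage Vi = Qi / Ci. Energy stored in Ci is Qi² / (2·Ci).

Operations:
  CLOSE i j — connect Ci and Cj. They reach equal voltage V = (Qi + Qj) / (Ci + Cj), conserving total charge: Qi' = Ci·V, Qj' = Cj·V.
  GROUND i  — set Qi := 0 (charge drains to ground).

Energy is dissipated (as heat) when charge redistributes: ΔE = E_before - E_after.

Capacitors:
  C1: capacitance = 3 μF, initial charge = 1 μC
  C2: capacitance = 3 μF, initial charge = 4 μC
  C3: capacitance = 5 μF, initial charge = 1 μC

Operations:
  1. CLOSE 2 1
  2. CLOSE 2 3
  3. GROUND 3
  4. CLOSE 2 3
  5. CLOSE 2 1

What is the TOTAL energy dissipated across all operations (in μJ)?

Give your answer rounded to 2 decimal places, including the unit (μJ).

Answer: 2.12 μJ

Derivation:
Initial: C1(3μF, Q=1μC, V=0.33V), C2(3μF, Q=4μC, V=1.33V), C3(5μF, Q=1μC, V=0.20V)
Op 1: CLOSE 2-1: Q_total=5.00, C_total=6.00, V=0.83; Q2=2.50, Q1=2.50; dissipated=0.750
Op 2: CLOSE 2-3: Q_total=3.50, C_total=8.00, V=0.44; Q2=1.31, Q3=2.19; dissipated=0.376
Op 3: GROUND 3: Q3=0; energy lost=0.479
Op 4: CLOSE 2-3: Q_total=1.31, C_total=8.00, V=0.16; Q2=0.49, Q3=0.82; dissipated=0.179
Op 5: CLOSE 2-1: Q_total=2.99, C_total=6.00, V=0.50; Q2=1.50, Q1=1.50; dissipated=0.336
Total dissipated: 2.120 μJ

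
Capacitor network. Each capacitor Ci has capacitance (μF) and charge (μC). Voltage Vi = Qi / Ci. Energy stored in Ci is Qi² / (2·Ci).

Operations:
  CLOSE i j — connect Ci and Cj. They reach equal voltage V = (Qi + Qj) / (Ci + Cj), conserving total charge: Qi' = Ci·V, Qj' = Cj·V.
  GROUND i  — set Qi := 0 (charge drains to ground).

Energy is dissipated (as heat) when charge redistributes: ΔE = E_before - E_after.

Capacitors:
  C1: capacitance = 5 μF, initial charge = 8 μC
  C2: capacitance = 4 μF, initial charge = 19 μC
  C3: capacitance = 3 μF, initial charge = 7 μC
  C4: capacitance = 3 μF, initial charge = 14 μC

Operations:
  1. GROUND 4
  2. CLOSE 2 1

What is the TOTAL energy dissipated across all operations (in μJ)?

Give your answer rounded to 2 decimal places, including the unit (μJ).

Answer: 43.69 μJ

Derivation:
Initial: C1(5μF, Q=8μC, V=1.60V), C2(4μF, Q=19μC, V=4.75V), C3(3μF, Q=7μC, V=2.33V), C4(3μF, Q=14μC, V=4.67V)
Op 1: GROUND 4: Q4=0; energy lost=32.667
Op 2: CLOSE 2-1: Q_total=27.00, C_total=9.00, V=3.00; Q2=12.00, Q1=15.00; dissipated=11.025
Total dissipated: 43.692 μJ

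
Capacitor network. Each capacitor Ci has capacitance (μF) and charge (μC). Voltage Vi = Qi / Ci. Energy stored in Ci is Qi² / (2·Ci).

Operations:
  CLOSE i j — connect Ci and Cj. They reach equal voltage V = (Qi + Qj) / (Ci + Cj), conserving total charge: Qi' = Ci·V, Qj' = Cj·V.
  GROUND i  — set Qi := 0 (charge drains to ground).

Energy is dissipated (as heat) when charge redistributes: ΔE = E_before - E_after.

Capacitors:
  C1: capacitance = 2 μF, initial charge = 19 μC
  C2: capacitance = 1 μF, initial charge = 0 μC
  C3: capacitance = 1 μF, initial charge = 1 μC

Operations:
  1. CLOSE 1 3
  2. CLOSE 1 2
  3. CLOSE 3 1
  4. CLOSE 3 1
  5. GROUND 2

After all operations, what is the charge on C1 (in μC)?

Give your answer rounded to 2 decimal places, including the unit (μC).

Answer: 10.37 μC

Derivation:
Initial: C1(2μF, Q=19μC, V=9.50V), C2(1μF, Q=0μC, V=0.00V), C3(1μF, Q=1μC, V=1.00V)
Op 1: CLOSE 1-3: Q_total=20.00, C_total=3.00, V=6.67; Q1=13.33, Q3=6.67; dissipated=24.083
Op 2: CLOSE 1-2: Q_total=13.33, C_total=3.00, V=4.44; Q1=8.89, Q2=4.44; dissipated=14.815
Op 3: CLOSE 3-1: Q_total=15.56, C_total=3.00, V=5.19; Q3=5.19, Q1=10.37; dissipated=1.646
Op 4: CLOSE 3-1: Q_total=15.56, C_total=3.00, V=5.19; Q3=5.19, Q1=10.37; dissipated=0.000
Op 5: GROUND 2: Q2=0; energy lost=9.877
Final charges: Q1=10.37, Q2=0.00, Q3=5.19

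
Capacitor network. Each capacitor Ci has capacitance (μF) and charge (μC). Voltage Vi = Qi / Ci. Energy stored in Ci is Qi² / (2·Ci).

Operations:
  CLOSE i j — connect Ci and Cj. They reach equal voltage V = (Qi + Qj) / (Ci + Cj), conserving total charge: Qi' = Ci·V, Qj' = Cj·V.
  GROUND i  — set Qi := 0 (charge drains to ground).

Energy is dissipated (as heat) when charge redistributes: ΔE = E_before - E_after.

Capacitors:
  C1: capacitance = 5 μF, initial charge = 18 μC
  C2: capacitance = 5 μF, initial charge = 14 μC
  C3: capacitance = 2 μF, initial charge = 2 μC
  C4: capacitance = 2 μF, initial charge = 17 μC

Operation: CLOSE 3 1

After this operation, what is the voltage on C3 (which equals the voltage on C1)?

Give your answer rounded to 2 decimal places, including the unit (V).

Answer: 2.86 V

Derivation:
Initial: C1(5μF, Q=18μC, V=3.60V), C2(5μF, Q=14μC, V=2.80V), C3(2μF, Q=2μC, V=1.00V), C4(2μF, Q=17μC, V=8.50V)
Op 1: CLOSE 3-1: Q_total=20.00, C_total=7.00, V=2.86; Q3=5.71, Q1=14.29; dissipated=4.829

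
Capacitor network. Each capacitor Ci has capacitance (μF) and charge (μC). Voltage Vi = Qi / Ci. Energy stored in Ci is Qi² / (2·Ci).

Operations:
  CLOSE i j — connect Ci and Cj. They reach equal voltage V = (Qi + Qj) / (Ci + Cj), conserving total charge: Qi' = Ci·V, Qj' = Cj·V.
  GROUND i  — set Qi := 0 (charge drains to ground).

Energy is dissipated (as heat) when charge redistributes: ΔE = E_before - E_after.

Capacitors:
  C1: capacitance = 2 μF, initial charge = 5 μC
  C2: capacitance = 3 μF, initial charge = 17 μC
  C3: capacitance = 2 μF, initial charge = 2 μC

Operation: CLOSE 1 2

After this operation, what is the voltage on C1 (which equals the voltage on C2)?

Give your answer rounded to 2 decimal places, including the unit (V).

Answer: 4.40 V

Derivation:
Initial: C1(2μF, Q=5μC, V=2.50V), C2(3μF, Q=17μC, V=5.67V), C3(2μF, Q=2μC, V=1.00V)
Op 1: CLOSE 1-2: Q_total=22.00, C_total=5.00, V=4.40; Q1=8.80, Q2=13.20; dissipated=6.017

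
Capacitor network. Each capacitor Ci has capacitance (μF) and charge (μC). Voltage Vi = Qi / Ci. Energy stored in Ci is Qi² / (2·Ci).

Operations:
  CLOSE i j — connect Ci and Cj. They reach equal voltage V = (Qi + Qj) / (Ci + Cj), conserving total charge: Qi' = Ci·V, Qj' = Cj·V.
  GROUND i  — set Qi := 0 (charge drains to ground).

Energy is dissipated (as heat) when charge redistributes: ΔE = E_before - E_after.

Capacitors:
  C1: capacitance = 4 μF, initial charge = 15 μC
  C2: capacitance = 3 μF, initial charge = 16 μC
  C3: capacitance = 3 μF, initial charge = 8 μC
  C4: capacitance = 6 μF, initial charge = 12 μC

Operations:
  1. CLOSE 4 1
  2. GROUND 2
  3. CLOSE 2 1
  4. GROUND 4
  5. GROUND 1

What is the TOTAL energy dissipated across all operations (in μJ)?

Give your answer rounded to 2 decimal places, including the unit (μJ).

Answer: 79.22 μJ

Derivation:
Initial: C1(4μF, Q=15μC, V=3.75V), C2(3μF, Q=16μC, V=5.33V), C3(3μF, Q=8μC, V=2.67V), C4(6μF, Q=12μC, V=2.00V)
Op 1: CLOSE 4-1: Q_total=27.00, C_total=10.00, V=2.70; Q4=16.20, Q1=10.80; dissipated=3.675
Op 2: GROUND 2: Q2=0; energy lost=42.667
Op 3: CLOSE 2-1: Q_total=10.80, C_total=7.00, V=1.54; Q2=4.63, Q1=6.17; dissipated=6.249
Op 4: GROUND 4: Q4=0; energy lost=21.870
Op 5: GROUND 1: Q1=0; energy lost=4.761
Total dissipated: 79.221 μJ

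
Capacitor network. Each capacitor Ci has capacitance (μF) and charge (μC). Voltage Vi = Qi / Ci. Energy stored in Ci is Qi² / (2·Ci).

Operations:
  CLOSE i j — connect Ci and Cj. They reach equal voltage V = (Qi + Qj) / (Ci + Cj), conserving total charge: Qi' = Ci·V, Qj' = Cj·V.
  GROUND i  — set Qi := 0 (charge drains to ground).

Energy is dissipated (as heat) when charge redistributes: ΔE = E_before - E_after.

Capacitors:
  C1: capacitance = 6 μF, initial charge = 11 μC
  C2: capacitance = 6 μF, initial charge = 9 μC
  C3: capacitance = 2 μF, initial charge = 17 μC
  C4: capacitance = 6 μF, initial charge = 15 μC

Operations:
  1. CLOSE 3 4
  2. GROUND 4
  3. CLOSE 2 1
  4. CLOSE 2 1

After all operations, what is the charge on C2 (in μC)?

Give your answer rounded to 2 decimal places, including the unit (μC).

Answer: 10.00 μC

Derivation:
Initial: C1(6μF, Q=11μC, V=1.83V), C2(6μF, Q=9μC, V=1.50V), C3(2μF, Q=17μC, V=8.50V), C4(6μF, Q=15μC, V=2.50V)
Op 1: CLOSE 3-4: Q_total=32.00, C_total=8.00, V=4.00; Q3=8.00, Q4=24.00; dissipated=27.000
Op 2: GROUND 4: Q4=0; energy lost=48.000
Op 3: CLOSE 2-1: Q_total=20.00, C_total=12.00, V=1.67; Q2=10.00, Q1=10.00; dissipated=0.167
Op 4: CLOSE 2-1: Q_total=20.00, C_total=12.00, V=1.67; Q2=10.00, Q1=10.00; dissipated=0.000
Final charges: Q1=10.00, Q2=10.00, Q3=8.00, Q4=0.00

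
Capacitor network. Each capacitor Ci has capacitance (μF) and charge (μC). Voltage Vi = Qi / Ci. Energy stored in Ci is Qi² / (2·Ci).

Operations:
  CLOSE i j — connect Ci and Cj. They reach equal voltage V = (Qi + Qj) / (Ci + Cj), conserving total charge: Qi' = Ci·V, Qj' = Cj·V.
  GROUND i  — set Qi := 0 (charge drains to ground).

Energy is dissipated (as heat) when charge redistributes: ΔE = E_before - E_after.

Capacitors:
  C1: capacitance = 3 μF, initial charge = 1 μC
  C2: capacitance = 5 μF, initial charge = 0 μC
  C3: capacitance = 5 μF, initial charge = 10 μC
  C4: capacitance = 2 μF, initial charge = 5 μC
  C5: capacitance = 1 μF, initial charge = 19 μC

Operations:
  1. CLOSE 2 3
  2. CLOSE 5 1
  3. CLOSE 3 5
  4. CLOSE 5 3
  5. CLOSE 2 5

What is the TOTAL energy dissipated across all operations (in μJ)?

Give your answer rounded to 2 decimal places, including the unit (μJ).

Answer: 142.52 μJ

Derivation:
Initial: C1(3μF, Q=1μC, V=0.33V), C2(5μF, Q=0μC, V=0.00V), C3(5μF, Q=10μC, V=2.00V), C4(2μF, Q=5μC, V=2.50V), C5(1μF, Q=19μC, V=19.00V)
Op 1: CLOSE 2-3: Q_total=10.00, C_total=10.00, V=1.00; Q2=5.00, Q3=5.00; dissipated=5.000
Op 2: CLOSE 5-1: Q_total=20.00, C_total=4.00, V=5.00; Q5=5.00, Q1=15.00; dissipated=130.667
Op 3: CLOSE 3-5: Q_total=10.00, C_total=6.00, V=1.67; Q3=8.33, Q5=1.67; dissipated=6.667
Op 4: CLOSE 5-3: Q_total=10.00, C_total=6.00, V=1.67; Q5=1.67, Q3=8.33; dissipated=0.000
Op 5: CLOSE 2-5: Q_total=6.67, C_total=6.00, V=1.11; Q2=5.56, Q5=1.11; dissipated=0.185
Total dissipated: 142.519 μJ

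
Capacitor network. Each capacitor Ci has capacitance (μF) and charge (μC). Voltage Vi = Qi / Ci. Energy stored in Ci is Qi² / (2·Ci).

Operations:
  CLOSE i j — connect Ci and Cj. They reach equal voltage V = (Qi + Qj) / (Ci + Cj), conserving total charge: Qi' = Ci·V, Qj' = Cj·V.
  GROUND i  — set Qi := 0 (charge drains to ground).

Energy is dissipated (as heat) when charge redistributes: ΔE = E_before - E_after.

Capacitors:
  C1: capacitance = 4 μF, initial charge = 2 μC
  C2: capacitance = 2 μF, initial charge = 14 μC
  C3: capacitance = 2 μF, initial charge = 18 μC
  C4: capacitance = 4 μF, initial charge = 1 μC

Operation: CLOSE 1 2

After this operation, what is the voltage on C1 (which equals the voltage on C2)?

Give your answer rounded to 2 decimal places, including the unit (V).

Initial: C1(4μF, Q=2μC, V=0.50V), C2(2μF, Q=14μC, V=7.00V), C3(2μF, Q=18μC, V=9.00V), C4(4μF, Q=1μC, V=0.25V)
Op 1: CLOSE 1-2: Q_total=16.00, C_total=6.00, V=2.67; Q1=10.67, Q2=5.33; dissipated=28.167

Answer: 2.67 V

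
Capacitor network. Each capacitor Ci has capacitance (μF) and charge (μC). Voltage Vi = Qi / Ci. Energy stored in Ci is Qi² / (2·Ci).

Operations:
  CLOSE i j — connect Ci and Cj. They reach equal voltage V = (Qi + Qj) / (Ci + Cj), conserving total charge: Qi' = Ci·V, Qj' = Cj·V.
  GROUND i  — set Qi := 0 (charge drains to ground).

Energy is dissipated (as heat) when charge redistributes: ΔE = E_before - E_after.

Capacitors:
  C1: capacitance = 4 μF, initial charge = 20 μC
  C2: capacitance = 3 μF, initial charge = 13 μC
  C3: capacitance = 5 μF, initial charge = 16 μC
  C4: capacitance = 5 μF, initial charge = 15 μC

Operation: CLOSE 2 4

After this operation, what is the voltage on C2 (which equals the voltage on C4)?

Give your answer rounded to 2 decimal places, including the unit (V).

Initial: C1(4μF, Q=20μC, V=5.00V), C2(3μF, Q=13μC, V=4.33V), C3(5μF, Q=16μC, V=3.20V), C4(5μF, Q=15μC, V=3.00V)
Op 1: CLOSE 2-4: Q_total=28.00, C_total=8.00, V=3.50; Q2=10.50, Q4=17.50; dissipated=1.667

Answer: 3.50 V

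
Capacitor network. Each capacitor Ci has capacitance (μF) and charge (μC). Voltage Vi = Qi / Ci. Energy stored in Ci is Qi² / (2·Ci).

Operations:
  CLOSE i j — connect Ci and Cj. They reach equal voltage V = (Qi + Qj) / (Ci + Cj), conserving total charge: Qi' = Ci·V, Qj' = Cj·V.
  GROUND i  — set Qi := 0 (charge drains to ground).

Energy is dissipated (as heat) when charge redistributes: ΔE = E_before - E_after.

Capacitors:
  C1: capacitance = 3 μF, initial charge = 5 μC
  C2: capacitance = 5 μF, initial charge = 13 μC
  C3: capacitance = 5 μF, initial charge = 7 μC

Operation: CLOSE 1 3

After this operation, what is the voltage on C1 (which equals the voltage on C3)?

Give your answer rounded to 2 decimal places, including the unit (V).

Answer: 1.50 V

Derivation:
Initial: C1(3μF, Q=5μC, V=1.67V), C2(5μF, Q=13μC, V=2.60V), C3(5μF, Q=7μC, V=1.40V)
Op 1: CLOSE 1-3: Q_total=12.00, C_total=8.00, V=1.50; Q1=4.50, Q3=7.50; dissipated=0.067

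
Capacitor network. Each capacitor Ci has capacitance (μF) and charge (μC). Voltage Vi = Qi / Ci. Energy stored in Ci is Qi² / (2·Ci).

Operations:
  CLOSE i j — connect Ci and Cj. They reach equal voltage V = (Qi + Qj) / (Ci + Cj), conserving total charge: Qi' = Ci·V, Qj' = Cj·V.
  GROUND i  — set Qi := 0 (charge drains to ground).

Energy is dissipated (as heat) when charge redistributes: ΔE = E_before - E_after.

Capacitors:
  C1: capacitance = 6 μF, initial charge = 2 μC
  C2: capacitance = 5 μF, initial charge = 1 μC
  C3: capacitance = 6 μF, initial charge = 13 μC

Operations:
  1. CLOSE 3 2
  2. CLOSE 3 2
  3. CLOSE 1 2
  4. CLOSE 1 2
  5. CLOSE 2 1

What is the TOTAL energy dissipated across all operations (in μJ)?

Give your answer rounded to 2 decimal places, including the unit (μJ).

Initial: C1(6μF, Q=2μC, V=0.33V), C2(5μF, Q=1μC, V=0.20V), C3(6μF, Q=13μC, V=2.17V)
Op 1: CLOSE 3-2: Q_total=14.00, C_total=11.00, V=1.27; Q3=7.64, Q2=6.36; dissipated=5.274
Op 2: CLOSE 3-2: Q_total=14.00, C_total=11.00, V=1.27; Q3=7.64, Q2=6.36; dissipated=0.000
Op 3: CLOSE 1-2: Q_total=8.36, C_total=11.00, V=0.76; Q1=4.56, Q2=3.80; dissipated=1.203
Op 4: CLOSE 1-2: Q_total=8.36, C_total=11.00, V=0.76; Q1=4.56, Q2=3.80; dissipated=0.000
Op 5: CLOSE 2-1: Q_total=8.36, C_total=11.00, V=0.76; Q2=3.80, Q1=4.56; dissipated=0.000
Total dissipated: 6.478 μJ

Answer: 6.48 μJ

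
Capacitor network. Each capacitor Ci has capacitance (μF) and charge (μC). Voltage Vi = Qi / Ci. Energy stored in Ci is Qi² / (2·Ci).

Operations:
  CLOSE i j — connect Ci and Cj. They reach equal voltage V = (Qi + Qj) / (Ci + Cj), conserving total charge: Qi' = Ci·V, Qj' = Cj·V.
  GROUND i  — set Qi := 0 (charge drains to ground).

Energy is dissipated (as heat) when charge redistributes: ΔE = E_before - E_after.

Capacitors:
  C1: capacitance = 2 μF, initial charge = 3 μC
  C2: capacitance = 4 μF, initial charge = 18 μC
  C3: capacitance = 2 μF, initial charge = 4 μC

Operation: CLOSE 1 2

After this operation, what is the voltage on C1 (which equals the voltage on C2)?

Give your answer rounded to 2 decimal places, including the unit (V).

Initial: C1(2μF, Q=3μC, V=1.50V), C2(4μF, Q=18μC, V=4.50V), C3(2μF, Q=4μC, V=2.00V)
Op 1: CLOSE 1-2: Q_total=21.00, C_total=6.00, V=3.50; Q1=7.00, Q2=14.00; dissipated=6.000

Answer: 3.50 V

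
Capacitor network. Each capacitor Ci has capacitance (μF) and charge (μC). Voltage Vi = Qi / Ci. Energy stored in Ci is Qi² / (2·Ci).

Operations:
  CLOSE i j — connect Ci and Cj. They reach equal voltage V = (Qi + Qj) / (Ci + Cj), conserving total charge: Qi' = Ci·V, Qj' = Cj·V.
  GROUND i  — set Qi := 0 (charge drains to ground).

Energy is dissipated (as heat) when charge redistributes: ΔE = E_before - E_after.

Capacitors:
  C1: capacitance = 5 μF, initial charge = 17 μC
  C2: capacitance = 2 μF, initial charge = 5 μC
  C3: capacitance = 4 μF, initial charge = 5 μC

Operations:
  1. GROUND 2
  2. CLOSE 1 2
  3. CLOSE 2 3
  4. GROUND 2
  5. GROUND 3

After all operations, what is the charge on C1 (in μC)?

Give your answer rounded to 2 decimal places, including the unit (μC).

Initial: C1(5μF, Q=17μC, V=3.40V), C2(2μF, Q=5μC, V=2.50V), C3(4μF, Q=5μC, V=1.25V)
Op 1: GROUND 2: Q2=0; energy lost=6.250
Op 2: CLOSE 1-2: Q_total=17.00, C_total=7.00, V=2.43; Q1=12.14, Q2=4.86; dissipated=8.257
Op 3: CLOSE 2-3: Q_total=9.86, C_total=6.00, V=1.64; Q2=3.29, Q3=6.57; dissipated=0.926
Op 4: GROUND 2: Q2=0; energy lost=2.699
Op 5: GROUND 3: Q3=0; energy lost=5.398
Final charges: Q1=12.14, Q2=0.00, Q3=0.00

Answer: 12.14 μC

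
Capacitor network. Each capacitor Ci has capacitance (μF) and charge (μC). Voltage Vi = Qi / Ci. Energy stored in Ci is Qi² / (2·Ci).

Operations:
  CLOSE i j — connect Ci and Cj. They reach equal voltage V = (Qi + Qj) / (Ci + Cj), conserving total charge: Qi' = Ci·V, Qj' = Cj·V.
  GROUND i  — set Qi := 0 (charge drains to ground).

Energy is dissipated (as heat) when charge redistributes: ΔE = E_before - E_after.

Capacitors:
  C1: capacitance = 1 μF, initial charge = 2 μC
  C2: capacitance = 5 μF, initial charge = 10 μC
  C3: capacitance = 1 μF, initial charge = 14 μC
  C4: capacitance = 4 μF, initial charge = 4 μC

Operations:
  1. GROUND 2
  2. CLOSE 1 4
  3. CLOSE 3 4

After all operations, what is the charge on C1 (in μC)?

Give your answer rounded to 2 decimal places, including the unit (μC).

Answer: 1.20 μC

Derivation:
Initial: C1(1μF, Q=2μC, V=2.00V), C2(5μF, Q=10μC, V=2.00V), C3(1μF, Q=14μC, V=14.00V), C4(4μF, Q=4μC, V=1.00V)
Op 1: GROUND 2: Q2=0; energy lost=10.000
Op 2: CLOSE 1-4: Q_total=6.00, C_total=5.00, V=1.20; Q1=1.20, Q4=4.80; dissipated=0.400
Op 3: CLOSE 3-4: Q_total=18.80, C_total=5.00, V=3.76; Q3=3.76, Q4=15.04; dissipated=65.536
Final charges: Q1=1.20, Q2=0.00, Q3=3.76, Q4=15.04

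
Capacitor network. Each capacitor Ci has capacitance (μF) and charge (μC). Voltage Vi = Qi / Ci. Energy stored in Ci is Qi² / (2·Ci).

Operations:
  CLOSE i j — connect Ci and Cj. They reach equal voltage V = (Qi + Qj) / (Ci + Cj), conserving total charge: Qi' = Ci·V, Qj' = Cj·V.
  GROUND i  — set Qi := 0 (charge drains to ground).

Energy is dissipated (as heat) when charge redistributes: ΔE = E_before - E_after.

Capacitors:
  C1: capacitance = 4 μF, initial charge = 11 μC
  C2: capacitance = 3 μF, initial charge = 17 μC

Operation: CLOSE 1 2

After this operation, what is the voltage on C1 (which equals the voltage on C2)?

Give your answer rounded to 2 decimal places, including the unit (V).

Answer: 4.00 V

Derivation:
Initial: C1(4μF, Q=11μC, V=2.75V), C2(3μF, Q=17μC, V=5.67V)
Op 1: CLOSE 1-2: Q_total=28.00, C_total=7.00, V=4.00; Q1=16.00, Q2=12.00; dissipated=7.292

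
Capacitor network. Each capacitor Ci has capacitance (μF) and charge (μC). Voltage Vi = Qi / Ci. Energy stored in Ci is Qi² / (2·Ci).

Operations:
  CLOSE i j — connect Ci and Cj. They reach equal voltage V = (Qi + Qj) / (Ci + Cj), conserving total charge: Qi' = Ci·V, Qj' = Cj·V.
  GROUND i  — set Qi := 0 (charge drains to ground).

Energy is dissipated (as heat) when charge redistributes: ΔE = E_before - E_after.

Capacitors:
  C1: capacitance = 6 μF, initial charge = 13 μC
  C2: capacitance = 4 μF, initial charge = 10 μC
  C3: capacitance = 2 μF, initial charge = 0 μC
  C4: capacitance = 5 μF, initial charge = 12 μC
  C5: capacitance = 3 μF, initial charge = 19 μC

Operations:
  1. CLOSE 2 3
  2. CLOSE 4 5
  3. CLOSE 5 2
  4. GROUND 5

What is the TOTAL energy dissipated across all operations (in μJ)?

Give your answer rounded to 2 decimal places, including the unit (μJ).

Answer: 33.09 μJ

Derivation:
Initial: C1(6μF, Q=13μC, V=2.17V), C2(4μF, Q=10μC, V=2.50V), C3(2μF, Q=0μC, V=0.00V), C4(5μF, Q=12μC, V=2.40V), C5(3μF, Q=19μC, V=6.33V)
Op 1: CLOSE 2-3: Q_total=10.00, C_total=6.00, V=1.67; Q2=6.67, Q3=3.33; dissipated=4.167
Op 2: CLOSE 4-5: Q_total=31.00, C_total=8.00, V=3.88; Q4=19.38, Q5=11.62; dissipated=14.504
Op 3: CLOSE 5-2: Q_total=18.29, C_total=7.00, V=2.61; Q5=7.84, Q2=10.45; dissipated=4.180
Op 4: GROUND 5: Q5=0; energy lost=10.242
Total dissipated: 33.093 μJ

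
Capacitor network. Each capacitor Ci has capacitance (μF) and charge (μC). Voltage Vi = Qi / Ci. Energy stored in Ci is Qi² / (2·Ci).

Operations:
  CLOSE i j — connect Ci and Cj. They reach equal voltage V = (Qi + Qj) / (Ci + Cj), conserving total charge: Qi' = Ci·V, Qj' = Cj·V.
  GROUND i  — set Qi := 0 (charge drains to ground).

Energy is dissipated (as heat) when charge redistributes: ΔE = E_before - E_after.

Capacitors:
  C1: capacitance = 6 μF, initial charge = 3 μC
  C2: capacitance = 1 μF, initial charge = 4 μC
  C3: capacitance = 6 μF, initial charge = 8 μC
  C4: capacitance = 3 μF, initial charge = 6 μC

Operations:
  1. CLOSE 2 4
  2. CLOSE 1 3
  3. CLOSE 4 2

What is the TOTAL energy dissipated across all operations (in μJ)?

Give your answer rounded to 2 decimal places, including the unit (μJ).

Initial: C1(6μF, Q=3μC, V=0.50V), C2(1μF, Q=4μC, V=4.00V), C3(6μF, Q=8μC, V=1.33V), C4(3μF, Q=6μC, V=2.00V)
Op 1: CLOSE 2-4: Q_total=10.00, C_total=4.00, V=2.50; Q2=2.50, Q4=7.50; dissipated=1.500
Op 2: CLOSE 1-3: Q_total=11.00, C_total=12.00, V=0.92; Q1=5.50, Q3=5.50; dissipated=1.042
Op 3: CLOSE 4-2: Q_total=10.00, C_total=4.00, V=2.50; Q4=7.50, Q2=2.50; dissipated=0.000
Total dissipated: 2.542 μJ

Answer: 2.54 μJ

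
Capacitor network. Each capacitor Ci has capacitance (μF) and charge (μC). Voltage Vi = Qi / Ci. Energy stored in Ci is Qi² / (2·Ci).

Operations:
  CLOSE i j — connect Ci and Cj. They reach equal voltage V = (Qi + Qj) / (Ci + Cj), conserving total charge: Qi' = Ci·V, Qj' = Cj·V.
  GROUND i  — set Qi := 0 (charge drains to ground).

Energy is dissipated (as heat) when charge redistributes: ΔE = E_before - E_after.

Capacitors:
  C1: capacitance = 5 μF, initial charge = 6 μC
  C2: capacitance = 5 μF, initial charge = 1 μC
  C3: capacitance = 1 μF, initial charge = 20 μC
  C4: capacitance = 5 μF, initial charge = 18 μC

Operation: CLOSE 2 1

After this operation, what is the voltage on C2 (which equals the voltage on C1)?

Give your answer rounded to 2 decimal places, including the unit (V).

Initial: C1(5μF, Q=6μC, V=1.20V), C2(5μF, Q=1μC, V=0.20V), C3(1μF, Q=20μC, V=20.00V), C4(5μF, Q=18μC, V=3.60V)
Op 1: CLOSE 2-1: Q_total=7.00, C_total=10.00, V=0.70; Q2=3.50, Q1=3.50; dissipated=1.250

Answer: 0.70 V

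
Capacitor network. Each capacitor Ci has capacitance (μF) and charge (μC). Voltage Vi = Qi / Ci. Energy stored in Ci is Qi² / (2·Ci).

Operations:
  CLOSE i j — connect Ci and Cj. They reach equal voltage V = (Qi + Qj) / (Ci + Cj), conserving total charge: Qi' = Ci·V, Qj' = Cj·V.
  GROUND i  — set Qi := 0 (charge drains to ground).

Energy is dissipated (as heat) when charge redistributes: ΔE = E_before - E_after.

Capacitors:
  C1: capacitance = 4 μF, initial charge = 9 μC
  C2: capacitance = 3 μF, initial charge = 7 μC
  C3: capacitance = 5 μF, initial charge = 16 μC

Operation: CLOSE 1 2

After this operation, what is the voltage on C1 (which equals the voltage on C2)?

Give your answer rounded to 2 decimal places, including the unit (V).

Initial: C1(4μF, Q=9μC, V=2.25V), C2(3μF, Q=7μC, V=2.33V), C3(5μF, Q=16μC, V=3.20V)
Op 1: CLOSE 1-2: Q_total=16.00, C_total=7.00, V=2.29; Q1=9.14, Q2=6.86; dissipated=0.006

Answer: 2.29 V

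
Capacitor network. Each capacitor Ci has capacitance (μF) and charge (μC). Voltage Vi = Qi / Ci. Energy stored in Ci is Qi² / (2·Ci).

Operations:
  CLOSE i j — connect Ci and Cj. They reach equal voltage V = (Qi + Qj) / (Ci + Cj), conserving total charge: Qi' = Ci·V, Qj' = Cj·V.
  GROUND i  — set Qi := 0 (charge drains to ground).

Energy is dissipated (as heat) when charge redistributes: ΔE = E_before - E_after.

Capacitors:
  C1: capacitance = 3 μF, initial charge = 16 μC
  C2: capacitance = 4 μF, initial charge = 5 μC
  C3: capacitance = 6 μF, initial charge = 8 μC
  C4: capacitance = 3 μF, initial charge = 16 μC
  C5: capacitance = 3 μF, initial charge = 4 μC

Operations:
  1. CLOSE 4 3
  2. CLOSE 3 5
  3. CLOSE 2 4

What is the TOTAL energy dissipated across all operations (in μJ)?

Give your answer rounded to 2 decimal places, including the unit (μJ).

Answer: 19.50 μJ

Derivation:
Initial: C1(3μF, Q=16μC, V=5.33V), C2(4μF, Q=5μC, V=1.25V), C3(6μF, Q=8μC, V=1.33V), C4(3μF, Q=16μC, V=5.33V), C5(3μF, Q=4μC, V=1.33V)
Op 1: CLOSE 4-3: Q_total=24.00, C_total=9.00, V=2.67; Q4=8.00, Q3=16.00; dissipated=16.000
Op 2: CLOSE 3-5: Q_total=20.00, C_total=9.00, V=2.22; Q3=13.33, Q5=6.67; dissipated=1.778
Op 3: CLOSE 2-4: Q_total=13.00, C_total=7.00, V=1.86; Q2=7.43, Q4=5.57; dissipated=1.720
Total dissipated: 19.498 μJ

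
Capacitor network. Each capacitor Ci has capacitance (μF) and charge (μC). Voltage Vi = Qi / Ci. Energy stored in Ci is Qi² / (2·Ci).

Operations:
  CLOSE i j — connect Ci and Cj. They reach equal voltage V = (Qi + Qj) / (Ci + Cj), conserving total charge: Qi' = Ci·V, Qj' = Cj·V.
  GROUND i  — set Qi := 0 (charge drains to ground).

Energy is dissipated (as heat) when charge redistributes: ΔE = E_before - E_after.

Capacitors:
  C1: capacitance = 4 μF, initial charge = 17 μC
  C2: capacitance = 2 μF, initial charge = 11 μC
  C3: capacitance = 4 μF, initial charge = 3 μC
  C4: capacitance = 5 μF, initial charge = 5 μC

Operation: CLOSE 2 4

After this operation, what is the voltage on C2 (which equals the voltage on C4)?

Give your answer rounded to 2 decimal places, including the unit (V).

Answer: 2.29 V

Derivation:
Initial: C1(4μF, Q=17μC, V=4.25V), C2(2μF, Q=11μC, V=5.50V), C3(4μF, Q=3μC, V=0.75V), C4(5μF, Q=5μC, V=1.00V)
Op 1: CLOSE 2-4: Q_total=16.00, C_total=7.00, V=2.29; Q2=4.57, Q4=11.43; dissipated=14.464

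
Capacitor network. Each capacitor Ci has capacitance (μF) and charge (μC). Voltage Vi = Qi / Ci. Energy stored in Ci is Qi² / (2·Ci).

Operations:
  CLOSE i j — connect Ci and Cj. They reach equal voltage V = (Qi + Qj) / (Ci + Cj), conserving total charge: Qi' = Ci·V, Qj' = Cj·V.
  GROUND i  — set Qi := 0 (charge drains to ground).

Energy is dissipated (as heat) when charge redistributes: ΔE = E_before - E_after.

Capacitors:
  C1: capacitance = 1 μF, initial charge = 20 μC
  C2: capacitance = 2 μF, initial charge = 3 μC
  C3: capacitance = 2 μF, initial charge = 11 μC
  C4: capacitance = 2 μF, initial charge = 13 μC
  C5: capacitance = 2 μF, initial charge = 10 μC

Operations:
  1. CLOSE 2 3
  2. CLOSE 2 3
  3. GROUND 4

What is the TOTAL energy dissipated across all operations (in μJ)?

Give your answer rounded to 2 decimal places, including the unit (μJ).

Initial: C1(1μF, Q=20μC, V=20.00V), C2(2μF, Q=3μC, V=1.50V), C3(2μF, Q=11μC, V=5.50V), C4(2μF, Q=13μC, V=6.50V), C5(2μF, Q=10μC, V=5.00V)
Op 1: CLOSE 2-3: Q_total=14.00, C_total=4.00, V=3.50; Q2=7.00, Q3=7.00; dissipated=8.000
Op 2: CLOSE 2-3: Q_total=14.00, C_total=4.00, V=3.50; Q2=7.00, Q3=7.00; dissipated=0.000
Op 3: GROUND 4: Q4=0; energy lost=42.250
Total dissipated: 50.250 μJ

Answer: 50.25 μJ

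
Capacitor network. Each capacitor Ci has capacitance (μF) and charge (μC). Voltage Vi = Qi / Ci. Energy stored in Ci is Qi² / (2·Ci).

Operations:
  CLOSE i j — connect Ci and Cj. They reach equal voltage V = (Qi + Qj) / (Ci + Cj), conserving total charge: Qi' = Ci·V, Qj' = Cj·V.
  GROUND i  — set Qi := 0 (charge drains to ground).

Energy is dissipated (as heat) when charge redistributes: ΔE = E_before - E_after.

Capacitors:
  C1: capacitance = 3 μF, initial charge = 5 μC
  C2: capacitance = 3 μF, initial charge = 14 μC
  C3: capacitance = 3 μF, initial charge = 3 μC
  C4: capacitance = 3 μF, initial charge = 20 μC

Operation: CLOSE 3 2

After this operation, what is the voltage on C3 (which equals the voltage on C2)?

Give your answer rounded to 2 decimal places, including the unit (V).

Answer: 2.83 V

Derivation:
Initial: C1(3μF, Q=5μC, V=1.67V), C2(3μF, Q=14μC, V=4.67V), C3(3μF, Q=3μC, V=1.00V), C4(3μF, Q=20μC, V=6.67V)
Op 1: CLOSE 3-2: Q_total=17.00, C_total=6.00, V=2.83; Q3=8.50, Q2=8.50; dissipated=10.083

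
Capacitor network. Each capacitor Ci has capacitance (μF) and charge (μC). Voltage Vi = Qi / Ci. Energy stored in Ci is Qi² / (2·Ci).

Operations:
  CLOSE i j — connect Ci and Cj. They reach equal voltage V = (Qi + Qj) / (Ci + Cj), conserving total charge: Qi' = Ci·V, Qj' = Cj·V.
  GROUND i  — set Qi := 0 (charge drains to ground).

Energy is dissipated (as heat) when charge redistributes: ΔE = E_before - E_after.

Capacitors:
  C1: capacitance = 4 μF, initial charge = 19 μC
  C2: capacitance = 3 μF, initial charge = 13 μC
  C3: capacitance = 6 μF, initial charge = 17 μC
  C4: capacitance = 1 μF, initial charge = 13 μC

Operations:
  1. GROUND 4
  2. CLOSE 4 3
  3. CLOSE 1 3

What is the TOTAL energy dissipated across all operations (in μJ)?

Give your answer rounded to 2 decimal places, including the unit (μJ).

Initial: C1(4μF, Q=19μC, V=4.75V), C2(3μF, Q=13μC, V=4.33V), C3(6μF, Q=17μC, V=2.83V), C4(1μF, Q=13μC, V=13.00V)
Op 1: GROUND 4: Q4=0; energy lost=84.500
Op 2: CLOSE 4-3: Q_total=17.00, C_total=7.00, V=2.43; Q4=2.43, Q3=14.57; dissipated=3.440
Op 3: CLOSE 1-3: Q_total=33.57, C_total=10.00, V=3.36; Q1=13.43, Q3=20.14; dissipated=6.467
Total dissipated: 94.407 μJ

Answer: 94.41 μJ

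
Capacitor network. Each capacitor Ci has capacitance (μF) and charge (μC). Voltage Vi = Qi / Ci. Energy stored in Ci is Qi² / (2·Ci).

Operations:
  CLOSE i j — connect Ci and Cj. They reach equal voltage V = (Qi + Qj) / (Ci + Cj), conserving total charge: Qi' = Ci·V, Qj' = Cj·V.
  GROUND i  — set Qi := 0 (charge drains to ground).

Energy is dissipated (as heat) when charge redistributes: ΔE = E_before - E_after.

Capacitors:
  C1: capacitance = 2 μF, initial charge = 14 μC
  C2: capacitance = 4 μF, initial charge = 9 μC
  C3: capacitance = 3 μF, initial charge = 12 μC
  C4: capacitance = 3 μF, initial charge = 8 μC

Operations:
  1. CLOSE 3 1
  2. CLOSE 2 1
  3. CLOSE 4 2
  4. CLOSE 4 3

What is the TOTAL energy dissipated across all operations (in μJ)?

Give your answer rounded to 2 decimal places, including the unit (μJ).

Answer: 15.14 μJ

Derivation:
Initial: C1(2μF, Q=14μC, V=7.00V), C2(4μF, Q=9μC, V=2.25V), C3(3μF, Q=12μC, V=4.00V), C4(3μF, Q=8μC, V=2.67V)
Op 1: CLOSE 3-1: Q_total=26.00, C_total=5.00, V=5.20; Q3=15.60, Q1=10.40; dissipated=5.400
Op 2: CLOSE 2-1: Q_total=19.40, C_total=6.00, V=3.23; Q2=12.93, Q1=6.47; dissipated=5.802
Op 3: CLOSE 4-2: Q_total=20.93, C_total=7.00, V=2.99; Q4=8.97, Q2=11.96; dissipated=0.275
Op 4: CLOSE 4-3: Q_total=24.57, C_total=6.00, V=4.10; Q4=12.29, Q3=12.29; dissipated=3.661
Total dissipated: 15.138 μJ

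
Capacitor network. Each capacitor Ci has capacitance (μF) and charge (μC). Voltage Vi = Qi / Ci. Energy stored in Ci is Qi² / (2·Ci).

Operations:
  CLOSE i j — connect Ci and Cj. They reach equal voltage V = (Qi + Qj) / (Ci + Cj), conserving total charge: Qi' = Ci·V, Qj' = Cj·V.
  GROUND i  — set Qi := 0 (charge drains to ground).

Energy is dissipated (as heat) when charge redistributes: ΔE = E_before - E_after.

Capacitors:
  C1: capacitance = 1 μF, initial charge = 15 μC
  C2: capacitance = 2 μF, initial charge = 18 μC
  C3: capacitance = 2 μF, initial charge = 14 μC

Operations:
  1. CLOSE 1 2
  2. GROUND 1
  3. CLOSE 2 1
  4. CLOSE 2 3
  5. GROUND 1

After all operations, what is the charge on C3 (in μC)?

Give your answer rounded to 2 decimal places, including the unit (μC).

Answer: 14.33 μC

Derivation:
Initial: C1(1μF, Q=15μC, V=15.00V), C2(2μF, Q=18μC, V=9.00V), C3(2μF, Q=14μC, V=7.00V)
Op 1: CLOSE 1-2: Q_total=33.00, C_total=3.00, V=11.00; Q1=11.00, Q2=22.00; dissipated=12.000
Op 2: GROUND 1: Q1=0; energy lost=60.500
Op 3: CLOSE 2-1: Q_total=22.00, C_total=3.00, V=7.33; Q2=14.67, Q1=7.33; dissipated=40.333
Op 4: CLOSE 2-3: Q_total=28.67, C_total=4.00, V=7.17; Q2=14.33, Q3=14.33; dissipated=0.056
Op 5: GROUND 1: Q1=0; energy lost=26.889
Final charges: Q1=0.00, Q2=14.33, Q3=14.33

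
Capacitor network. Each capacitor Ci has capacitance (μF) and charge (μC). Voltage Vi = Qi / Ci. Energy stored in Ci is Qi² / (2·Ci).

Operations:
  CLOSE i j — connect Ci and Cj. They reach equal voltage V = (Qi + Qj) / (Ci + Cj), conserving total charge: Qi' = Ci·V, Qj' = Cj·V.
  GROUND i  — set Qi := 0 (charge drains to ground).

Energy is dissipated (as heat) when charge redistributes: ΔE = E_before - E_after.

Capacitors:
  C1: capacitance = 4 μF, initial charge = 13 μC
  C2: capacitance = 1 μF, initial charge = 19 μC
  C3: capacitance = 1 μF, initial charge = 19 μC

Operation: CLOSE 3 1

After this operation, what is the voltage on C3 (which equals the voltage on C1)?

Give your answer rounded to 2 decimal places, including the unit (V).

Initial: C1(4μF, Q=13μC, V=3.25V), C2(1μF, Q=19μC, V=19.00V), C3(1μF, Q=19μC, V=19.00V)
Op 1: CLOSE 3-1: Q_total=32.00, C_total=5.00, V=6.40; Q3=6.40, Q1=25.60; dissipated=99.225

Answer: 6.40 V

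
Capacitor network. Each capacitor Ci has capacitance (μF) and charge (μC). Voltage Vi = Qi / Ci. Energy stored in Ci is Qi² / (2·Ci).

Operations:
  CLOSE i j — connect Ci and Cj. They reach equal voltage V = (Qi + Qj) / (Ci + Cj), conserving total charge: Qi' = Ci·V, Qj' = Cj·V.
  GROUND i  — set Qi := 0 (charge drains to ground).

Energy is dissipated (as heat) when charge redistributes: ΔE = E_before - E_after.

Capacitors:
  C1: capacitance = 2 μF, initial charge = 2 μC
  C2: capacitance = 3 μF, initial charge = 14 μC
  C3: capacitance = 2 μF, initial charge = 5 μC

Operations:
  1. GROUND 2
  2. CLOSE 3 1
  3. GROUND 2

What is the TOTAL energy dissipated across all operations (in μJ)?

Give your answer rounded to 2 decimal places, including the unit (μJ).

Initial: C1(2μF, Q=2μC, V=1.00V), C2(3μF, Q=14μC, V=4.67V), C3(2μF, Q=5μC, V=2.50V)
Op 1: GROUND 2: Q2=0; energy lost=32.667
Op 2: CLOSE 3-1: Q_total=7.00, C_total=4.00, V=1.75; Q3=3.50, Q1=3.50; dissipated=1.125
Op 3: GROUND 2: Q2=0; energy lost=0.000
Total dissipated: 33.792 μJ

Answer: 33.79 μJ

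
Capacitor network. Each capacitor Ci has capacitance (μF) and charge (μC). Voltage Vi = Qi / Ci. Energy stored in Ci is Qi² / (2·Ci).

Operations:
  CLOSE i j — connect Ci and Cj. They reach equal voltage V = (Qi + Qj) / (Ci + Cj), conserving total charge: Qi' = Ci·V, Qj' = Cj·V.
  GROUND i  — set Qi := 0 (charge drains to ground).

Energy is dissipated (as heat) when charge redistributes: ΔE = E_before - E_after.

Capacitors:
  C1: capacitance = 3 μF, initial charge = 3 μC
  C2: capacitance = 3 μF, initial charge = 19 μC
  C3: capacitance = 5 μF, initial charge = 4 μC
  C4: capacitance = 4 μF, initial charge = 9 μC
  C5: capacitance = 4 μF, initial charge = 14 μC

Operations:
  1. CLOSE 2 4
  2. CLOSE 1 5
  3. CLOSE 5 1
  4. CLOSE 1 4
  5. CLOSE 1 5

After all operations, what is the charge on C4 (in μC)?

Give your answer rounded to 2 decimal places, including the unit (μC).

Answer: 13.31 μC

Derivation:
Initial: C1(3μF, Q=3μC, V=1.00V), C2(3μF, Q=19μC, V=6.33V), C3(5μF, Q=4μC, V=0.80V), C4(4μF, Q=9μC, V=2.25V), C5(4μF, Q=14μC, V=3.50V)
Op 1: CLOSE 2-4: Q_total=28.00, C_total=7.00, V=4.00; Q2=12.00, Q4=16.00; dissipated=14.292
Op 2: CLOSE 1-5: Q_total=17.00, C_total=7.00, V=2.43; Q1=7.29, Q5=9.71; dissipated=5.357
Op 3: CLOSE 5-1: Q_total=17.00, C_total=7.00, V=2.43; Q5=9.71, Q1=7.29; dissipated=0.000
Op 4: CLOSE 1-4: Q_total=23.29, C_total=7.00, V=3.33; Q1=9.98, Q4=13.31; dissipated=2.117
Op 5: CLOSE 1-5: Q_total=19.69, C_total=7.00, V=2.81; Q1=8.44, Q5=11.25; dissipated=0.691
Final charges: Q1=8.44, Q2=12.00, Q3=4.00, Q4=13.31, Q5=11.25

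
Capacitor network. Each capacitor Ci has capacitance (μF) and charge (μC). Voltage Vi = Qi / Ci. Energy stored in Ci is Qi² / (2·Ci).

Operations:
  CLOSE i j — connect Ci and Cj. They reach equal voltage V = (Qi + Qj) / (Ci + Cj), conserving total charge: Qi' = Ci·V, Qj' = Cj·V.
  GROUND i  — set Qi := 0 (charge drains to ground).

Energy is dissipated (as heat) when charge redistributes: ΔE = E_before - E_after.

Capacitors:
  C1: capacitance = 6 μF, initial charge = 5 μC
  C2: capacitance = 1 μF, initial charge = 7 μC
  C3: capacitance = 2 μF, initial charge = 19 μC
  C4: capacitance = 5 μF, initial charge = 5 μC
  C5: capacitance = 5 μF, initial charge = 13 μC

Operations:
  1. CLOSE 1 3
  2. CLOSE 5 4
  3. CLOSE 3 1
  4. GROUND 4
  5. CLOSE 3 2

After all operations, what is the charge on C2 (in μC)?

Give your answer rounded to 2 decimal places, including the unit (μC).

Answer: 4.33 μC

Derivation:
Initial: C1(6μF, Q=5μC, V=0.83V), C2(1μF, Q=7μC, V=7.00V), C3(2μF, Q=19μC, V=9.50V), C4(5μF, Q=5μC, V=1.00V), C5(5μF, Q=13μC, V=2.60V)
Op 1: CLOSE 1-3: Q_total=24.00, C_total=8.00, V=3.00; Q1=18.00, Q3=6.00; dissipated=56.333
Op 2: CLOSE 5-4: Q_total=18.00, C_total=10.00, V=1.80; Q5=9.00, Q4=9.00; dissipated=3.200
Op 3: CLOSE 3-1: Q_total=24.00, C_total=8.00, V=3.00; Q3=6.00, Q1=18.00; dissipated=0.000
Op 4: GROUND 4: Q4=0; energy lost=8.100
Op 5: CLOSE 3-2: Q_total=13.00, C_total=3.00, V=4.33; Q3=8.67, Q2=4.33; dissipated=5.333
Final charges: Q1=18.00, Q2=4.33, Q3=8.67, Q4=0.00, Q5=9.00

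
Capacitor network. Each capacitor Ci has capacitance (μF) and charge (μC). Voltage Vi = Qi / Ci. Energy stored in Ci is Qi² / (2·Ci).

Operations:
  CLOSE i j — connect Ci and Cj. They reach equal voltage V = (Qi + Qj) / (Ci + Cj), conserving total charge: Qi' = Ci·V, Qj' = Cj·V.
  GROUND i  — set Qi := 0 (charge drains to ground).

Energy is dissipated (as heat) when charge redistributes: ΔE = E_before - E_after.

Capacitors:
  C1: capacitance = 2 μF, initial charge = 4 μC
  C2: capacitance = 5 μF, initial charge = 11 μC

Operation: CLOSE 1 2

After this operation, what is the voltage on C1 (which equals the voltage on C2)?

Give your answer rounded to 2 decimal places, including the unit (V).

Answer: 2.14 V

Derivation:
Initial: C1(2μF, Q=4μC, V=2.00V), C2(5μF, Q=11μC, V=2.20V)
Op 1: CLOSE 1-2: Q_total=15.00, C_total=7.00, V=2.14; Q1=4.29, Q2=10.71; dissipated=0.029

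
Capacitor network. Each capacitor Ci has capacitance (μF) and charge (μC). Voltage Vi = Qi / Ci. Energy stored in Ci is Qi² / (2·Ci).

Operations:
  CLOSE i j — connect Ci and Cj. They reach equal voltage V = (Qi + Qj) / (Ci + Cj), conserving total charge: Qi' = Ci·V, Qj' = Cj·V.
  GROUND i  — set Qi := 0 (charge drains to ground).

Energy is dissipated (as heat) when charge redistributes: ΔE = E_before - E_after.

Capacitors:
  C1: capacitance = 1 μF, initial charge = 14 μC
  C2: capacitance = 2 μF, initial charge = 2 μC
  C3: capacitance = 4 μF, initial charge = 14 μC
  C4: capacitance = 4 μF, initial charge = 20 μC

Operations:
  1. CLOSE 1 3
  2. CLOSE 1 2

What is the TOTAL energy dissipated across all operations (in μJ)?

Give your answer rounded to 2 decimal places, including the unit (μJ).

Answer: 51.15 μJ

Derivation:
Initial: C1(1μF, Q=14μC, V=14.00V), C2(2μF, Q=2μC, V=1.00V), C3(4μF, Q=14μC, V=3.50V), C4(4μF, Q=20μC, V=5.00V)
Op 1: CLOSE 1-3: Q_total=28.00, C_total=5.00, V=5.60; Q1=5.60, Q3=22.40; dissipated=44.100
Op 2: CLOSE 1-2: Q_total=7.60, C_total=3.00, V=2.53; Q1=2.53, Q2=5.07; dissipated=7.053
Total dissipated: 51.153 μJ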